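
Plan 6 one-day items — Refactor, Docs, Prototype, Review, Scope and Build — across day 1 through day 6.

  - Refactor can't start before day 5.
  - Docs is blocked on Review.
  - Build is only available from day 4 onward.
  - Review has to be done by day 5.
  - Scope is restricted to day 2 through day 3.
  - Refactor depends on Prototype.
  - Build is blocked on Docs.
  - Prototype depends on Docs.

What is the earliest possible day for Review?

day 1

Review's own window allows nothing later than day 5; downstream work caps Review at day 3.
Review at day 1 is achievable: Docs -> day 2, Refactor -> day 5, Prototype -> day 3, Scope -> day 2, Build -> day 4, Review -> day 1.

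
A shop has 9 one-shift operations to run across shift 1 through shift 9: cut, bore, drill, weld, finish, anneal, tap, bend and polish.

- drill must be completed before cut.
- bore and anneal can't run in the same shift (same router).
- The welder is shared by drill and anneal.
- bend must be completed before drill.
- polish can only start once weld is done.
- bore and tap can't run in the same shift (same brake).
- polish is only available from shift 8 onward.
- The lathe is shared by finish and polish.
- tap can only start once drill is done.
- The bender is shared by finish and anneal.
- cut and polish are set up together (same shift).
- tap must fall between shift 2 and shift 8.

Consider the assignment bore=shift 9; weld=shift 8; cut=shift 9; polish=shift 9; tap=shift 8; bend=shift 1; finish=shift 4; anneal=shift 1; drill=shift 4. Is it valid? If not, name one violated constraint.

Yes, all constraints hold

bend must be completed before drill — holds.
The welder is shared by drill and anneal — holds.
polish is only available from shift 8 onward — holds.
bore and tap can't run in the same shift (same brake) — holds.
The bender is shared by finish and anneal — holds.
tap must fall between shift 2 and shift 8 — holds.
drill must be completed before cut — holds.
bore and anneal can't run in the same shift (same router) — holds.
cut and polish are set up together (same shift) — holds.
The lathe is shared by finish and polish — holds.
polish can only start once weld is done — holds.
tap can only start once drill is done — holds.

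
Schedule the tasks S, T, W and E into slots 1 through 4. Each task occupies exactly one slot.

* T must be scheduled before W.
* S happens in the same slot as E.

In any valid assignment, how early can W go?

2

Precedence pushes W to at least 2.
W at 2 is achievable: W=2; E=1; S=1; T=1.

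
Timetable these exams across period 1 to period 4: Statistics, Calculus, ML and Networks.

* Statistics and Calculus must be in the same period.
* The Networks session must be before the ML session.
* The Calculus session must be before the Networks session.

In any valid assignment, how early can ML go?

period 3

Precedence pushes ML to at least period 3.
ML at period 3 is achievable: Statistics in period 1; Networks in period 2; Calculus in period 1; ML in period 3.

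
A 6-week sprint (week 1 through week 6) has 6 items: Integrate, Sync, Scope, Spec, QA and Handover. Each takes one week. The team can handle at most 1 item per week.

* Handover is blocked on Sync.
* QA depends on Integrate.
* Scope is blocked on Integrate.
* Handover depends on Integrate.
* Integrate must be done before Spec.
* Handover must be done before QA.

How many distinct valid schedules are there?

32

Splitting on Integrate: it can be week 1 (20), week 2 (12). Listing each branch's schedules as (Sync, Scope, Spec, QA, Handover) by week number:
Integrate=week 1: (2,3,4,6,5) (2,3,5,6,4) (2,3,6,5,4) (2,4,3,6,5) (2,4,5,6,3) (2,4,6,5,3) (2,5,3,6,4) (2,5,4,6,3) (2,5,6,4,3) (2,6,3,5,4) (2,6,4,5,3) (2,6,5,4,3) (3,2,4,6,5) (3,2,5,6,4) (3,2,6,5,4) (3,4,2,6,5) (3,5,2,6,4) (3,6,2,5,4) (4,2,3,6,5) (4,3,2,6,5) — 20.
Integrate=week 2: (1,3,4,6,5) (1,3,5,6,4) (1,3,6,5,4) (1,4,3,6,5) (1,4,5,6,3) (1,4,6,5,3) (1,5,3,6,4) (1,5,4,6,3) (1,5,6,4,3) (1,6,3,5,4) (1,6,4,5,3) (1,6,5,4,3) — 12.
Summing: 20 + 12 = 32.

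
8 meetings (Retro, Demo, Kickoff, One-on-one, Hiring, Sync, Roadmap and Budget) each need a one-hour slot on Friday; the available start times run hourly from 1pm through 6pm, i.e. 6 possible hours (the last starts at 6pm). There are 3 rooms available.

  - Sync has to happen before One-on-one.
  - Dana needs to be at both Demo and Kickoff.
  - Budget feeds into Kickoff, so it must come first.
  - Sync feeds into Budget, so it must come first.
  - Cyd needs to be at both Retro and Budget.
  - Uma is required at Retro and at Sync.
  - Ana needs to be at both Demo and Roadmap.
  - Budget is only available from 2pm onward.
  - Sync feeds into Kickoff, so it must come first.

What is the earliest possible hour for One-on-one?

Precedence pushes One-on-one to at least 2pm.
One-on-one at 2pm is achievable: Sync in 1pm; Budget in 2pm; Roadmap in 2pm; Demo in 1pm; Kickoff in 3pm; Retro in 3pm; One-on-one in 2pm; Hiring in 1pm.

2pm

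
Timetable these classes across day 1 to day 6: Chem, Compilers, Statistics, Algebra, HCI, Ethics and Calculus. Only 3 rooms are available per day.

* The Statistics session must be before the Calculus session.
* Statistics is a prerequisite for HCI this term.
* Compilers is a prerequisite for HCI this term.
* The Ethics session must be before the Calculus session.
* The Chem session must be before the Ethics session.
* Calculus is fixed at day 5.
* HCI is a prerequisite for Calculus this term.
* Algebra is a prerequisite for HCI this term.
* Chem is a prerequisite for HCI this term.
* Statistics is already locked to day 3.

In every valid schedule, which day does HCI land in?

Statistics is fixed at day 3 and must come before HCI, so HCI is at least day 4.
Calculus is fixed at day 5 and must come after HCI, so HCI is at most day 4.
So HCI must be day 4.

day 4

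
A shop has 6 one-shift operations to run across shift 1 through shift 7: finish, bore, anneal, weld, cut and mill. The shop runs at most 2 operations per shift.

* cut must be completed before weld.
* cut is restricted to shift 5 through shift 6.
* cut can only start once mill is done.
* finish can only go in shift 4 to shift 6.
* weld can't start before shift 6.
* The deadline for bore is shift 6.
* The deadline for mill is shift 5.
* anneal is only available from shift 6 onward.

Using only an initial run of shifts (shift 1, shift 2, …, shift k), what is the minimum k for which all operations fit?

The precedence chain requires at least 3 distinct shifts.
With at most 2 per shift and 6 operations, at least 3 shifts are needed.
anneal can't be placed before shift 6, so the schedule must run through at least shift 6.
6 works (last occupied shift: shift 6): for example cut -> shift 5, finish -> shift 4, bore -> shift 1, weld -> shift 6, anneal -> shift 6, mill -> shift 1.

6 shifts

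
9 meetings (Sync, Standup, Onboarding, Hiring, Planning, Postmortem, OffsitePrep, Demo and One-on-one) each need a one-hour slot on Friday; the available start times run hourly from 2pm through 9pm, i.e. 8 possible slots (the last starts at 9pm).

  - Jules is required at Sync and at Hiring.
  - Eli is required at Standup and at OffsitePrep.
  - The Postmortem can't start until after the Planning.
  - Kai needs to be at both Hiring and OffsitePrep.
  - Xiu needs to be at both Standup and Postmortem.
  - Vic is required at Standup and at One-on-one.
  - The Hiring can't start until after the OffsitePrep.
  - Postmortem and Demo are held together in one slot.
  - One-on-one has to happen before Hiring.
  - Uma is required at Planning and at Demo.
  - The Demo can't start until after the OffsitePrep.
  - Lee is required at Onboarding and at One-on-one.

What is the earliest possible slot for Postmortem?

Precedence pushes Postmortem to at least 3pm.
Postmortem at 3pm is achievable: Onboarding=3pm; Planning=2pm; Sync=2pm; Postmortem=3pm; Demo=3pm; One-on-one=2pm; Hiring=3pm; Standup=4pm; OffsitePrep=2pm.

3pm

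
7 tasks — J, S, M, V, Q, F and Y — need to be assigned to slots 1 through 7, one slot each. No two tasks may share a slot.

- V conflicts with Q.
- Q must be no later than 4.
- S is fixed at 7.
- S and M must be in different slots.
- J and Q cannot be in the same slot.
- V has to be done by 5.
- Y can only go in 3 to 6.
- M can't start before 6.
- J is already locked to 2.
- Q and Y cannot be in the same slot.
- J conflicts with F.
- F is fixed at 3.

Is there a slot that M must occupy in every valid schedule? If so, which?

6

M's window is 6–7.
S is fixed at 7, and M can't share a slot with S.
So M must be 6.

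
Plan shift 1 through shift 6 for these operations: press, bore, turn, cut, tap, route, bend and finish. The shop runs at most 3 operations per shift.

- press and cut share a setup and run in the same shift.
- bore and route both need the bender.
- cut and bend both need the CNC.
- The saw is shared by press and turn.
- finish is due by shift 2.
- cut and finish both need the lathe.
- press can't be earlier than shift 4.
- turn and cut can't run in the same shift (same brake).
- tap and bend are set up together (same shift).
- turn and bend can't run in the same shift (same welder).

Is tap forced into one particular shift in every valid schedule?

No

tap can be shift 1 (e.g. bend in shift 1; finish in shift 1; turn in shift 2; press in shift 4; tap in shift 1; bore in shift 2; route in shift 3; cut in shift 4) or shift 2 (e.g. finish=shift 1; bore=shift 1; turn=shift 1; bend=shift 2; press=shift 4; cut=shift 4; tap=shift 2; route=shift 2).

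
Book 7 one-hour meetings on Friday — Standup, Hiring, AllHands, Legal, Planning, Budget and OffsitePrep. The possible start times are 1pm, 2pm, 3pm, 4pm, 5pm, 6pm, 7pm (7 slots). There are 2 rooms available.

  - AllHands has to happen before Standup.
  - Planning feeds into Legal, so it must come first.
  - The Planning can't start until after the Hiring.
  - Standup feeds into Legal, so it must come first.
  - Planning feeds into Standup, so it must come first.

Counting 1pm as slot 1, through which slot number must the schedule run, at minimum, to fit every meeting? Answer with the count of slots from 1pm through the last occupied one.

The precedence chain requires at least 4 distinct slots.
With at most 2 per slot and 7 meetings, at least 4 slots are needed.
4 works (last occupied slot: 4pm): for example OffsitePrep in 3pm, Budget in 2pm, Standup in 3pm, Hiring in 1pm, AllHands in 1pm, Planning in 2pm, Legal in 4pm.

4 slots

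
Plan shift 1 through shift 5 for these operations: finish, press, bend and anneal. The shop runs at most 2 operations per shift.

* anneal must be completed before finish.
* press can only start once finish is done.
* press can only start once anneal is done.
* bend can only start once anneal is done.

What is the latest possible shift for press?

Precedence pushes press to at least shift 3.
press at shift 5 is achievable: anneal in shift 1, bend in shift 2, finish in shift 2, press in shift 5.

shift 5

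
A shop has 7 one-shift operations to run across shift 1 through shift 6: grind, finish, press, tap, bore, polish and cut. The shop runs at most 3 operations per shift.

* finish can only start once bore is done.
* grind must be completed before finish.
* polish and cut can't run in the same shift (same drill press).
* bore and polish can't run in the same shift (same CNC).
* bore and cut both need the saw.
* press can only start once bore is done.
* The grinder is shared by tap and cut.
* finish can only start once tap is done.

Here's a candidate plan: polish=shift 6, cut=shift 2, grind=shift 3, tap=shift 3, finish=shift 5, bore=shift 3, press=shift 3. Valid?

The grinder is shared by tap and cut — holds.
finish can only start once tap is done — holds.
The shop runs at most 3 operations per shift — violated.
bore and cut both need the saw — holds.
finish can only start once bore is done — holds.
press can only start once bore is done — violated.
grind must be completed before finish — holds.
polish and cut can't run in the same shift (same drill press) — holds.
bore and polish can't run in the same shift (same CNC) — holds.

Invalid. The shop runs at most 3 operations per shift.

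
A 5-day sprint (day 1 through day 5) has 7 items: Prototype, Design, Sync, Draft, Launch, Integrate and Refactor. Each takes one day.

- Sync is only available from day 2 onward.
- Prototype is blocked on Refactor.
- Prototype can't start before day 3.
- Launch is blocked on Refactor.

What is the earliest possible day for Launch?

day 2

Precedence pushes Launch to at least day 2.
Launch at day 2 is achievable: Refactor=day 1; Design=day 1; Prototype=day 3; Draft=day 1; Integrate=day 1; Launch=day 2; Sync=day 2.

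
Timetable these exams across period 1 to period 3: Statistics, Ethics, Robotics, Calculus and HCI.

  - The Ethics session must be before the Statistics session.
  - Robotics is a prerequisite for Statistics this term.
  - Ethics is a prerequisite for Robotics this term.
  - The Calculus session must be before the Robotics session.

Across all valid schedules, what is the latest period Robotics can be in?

period 2

Precedence pushes Robotics to at least period 2; downstream work caps Robotics at period 2.
Robotics at period 2 is achievable: Ethics=period 1, Robotics=period 2, Statistics=period 3, Calculus=period 1, HCI=period 1.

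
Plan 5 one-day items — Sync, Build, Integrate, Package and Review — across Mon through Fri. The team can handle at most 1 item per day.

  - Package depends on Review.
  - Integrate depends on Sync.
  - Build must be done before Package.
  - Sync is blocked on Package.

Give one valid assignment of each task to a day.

Review=Tue, Package=Wed, Build=Mon, Integrate=Fri, Sync=Thu

Checking: Build(Mon) before Package(Wed); Review(Tue) before Package(Wed); Package(Wed) before Sync(Thu); Sync(Thu) before Integrate(Fri); max 1 per day (cap 1).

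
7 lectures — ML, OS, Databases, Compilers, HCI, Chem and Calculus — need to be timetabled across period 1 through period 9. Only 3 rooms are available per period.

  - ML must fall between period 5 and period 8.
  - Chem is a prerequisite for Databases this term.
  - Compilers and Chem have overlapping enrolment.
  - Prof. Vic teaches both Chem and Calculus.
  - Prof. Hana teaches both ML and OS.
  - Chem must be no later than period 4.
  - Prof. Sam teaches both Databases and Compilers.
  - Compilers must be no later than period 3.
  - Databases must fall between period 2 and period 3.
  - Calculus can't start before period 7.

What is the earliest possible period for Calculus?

period 7

Calculus is available from period 7.
Calculus at period 7 is achievable: OS -> period 1, Compilers -> period 3, Chem -> period 1, Databases -> period 2, Calculus -> period 7, ML -> period 5, HCI -> period 1.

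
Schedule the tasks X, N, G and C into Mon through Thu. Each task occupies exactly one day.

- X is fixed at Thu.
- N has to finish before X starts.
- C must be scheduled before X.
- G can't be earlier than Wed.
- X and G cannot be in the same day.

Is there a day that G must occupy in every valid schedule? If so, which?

G's window is Wed–Thu.
X is fixed at Thu, and G can't share a day with X.
So G must be Wed.

Wed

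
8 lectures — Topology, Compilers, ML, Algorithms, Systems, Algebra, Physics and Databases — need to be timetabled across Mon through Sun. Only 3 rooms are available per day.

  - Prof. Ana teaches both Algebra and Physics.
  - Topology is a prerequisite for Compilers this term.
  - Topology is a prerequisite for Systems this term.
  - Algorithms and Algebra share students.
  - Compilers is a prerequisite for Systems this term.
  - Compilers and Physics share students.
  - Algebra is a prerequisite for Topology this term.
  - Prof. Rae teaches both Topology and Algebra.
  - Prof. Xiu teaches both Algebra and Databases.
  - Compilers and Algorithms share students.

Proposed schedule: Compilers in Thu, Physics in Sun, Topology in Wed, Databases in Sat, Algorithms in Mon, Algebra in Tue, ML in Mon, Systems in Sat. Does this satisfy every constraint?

Yes

Only 3 rooms are available per day — holds.
Compilers is a prerequisite for Systems this term — holds.
Compilers and Physics share students — holds.
Topology is a prerequisite for Systems this term — holds.
Prof. Rae teaches both Topology and Algebra — holds.
Algebra is a prerequisite for Topology this term — holds.
Topology is a prerequisite for Compilers this term — holds.
Algorithms and Algebra share students — holds.
Prof. Ana teaches both Algebra and Physics — holds.
Prof. Xiu teaches both Algebra and Databases — holds.
Compilers and Algorithms share students — holds.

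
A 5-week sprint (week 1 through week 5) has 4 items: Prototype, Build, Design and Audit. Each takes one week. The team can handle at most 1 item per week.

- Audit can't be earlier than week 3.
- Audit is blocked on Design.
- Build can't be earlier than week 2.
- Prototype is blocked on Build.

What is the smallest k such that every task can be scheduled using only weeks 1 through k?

4

The precedence chain requires at least 2 distinct weeks.
With at most 1 per week and 4 tasks, at least 4 weeks are needed.
Audit can't be placed before week 3, so the schedule must run through at least week 3.
4 works (last occupied week: week 4): for example Design=week 1; Audit=week 3; Build=week 2; Prototype=week 4.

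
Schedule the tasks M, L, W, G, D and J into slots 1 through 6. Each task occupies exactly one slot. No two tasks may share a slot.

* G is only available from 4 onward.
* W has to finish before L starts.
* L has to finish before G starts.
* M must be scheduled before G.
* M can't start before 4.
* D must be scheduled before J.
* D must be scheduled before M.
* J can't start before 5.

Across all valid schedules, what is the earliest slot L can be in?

2

Precedence pushes L to at least 2; downstream work caps L at 5.
L at 2 is achievable: D in 3; W in 1; G in 6; L in 2; M in 4; J in 5.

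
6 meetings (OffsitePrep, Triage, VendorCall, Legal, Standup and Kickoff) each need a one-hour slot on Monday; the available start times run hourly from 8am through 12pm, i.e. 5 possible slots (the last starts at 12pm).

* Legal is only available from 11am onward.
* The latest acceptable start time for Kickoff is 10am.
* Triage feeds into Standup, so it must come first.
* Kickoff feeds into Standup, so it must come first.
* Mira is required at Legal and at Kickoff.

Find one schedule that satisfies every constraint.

Kickoff in 8am, Standup in 9am, Triage in 8am, OffsitePrep in 8am, VendorCall in 8am, Legal in 11am

Checking: Kickoff(8am) before Standup(9am); Triage(8am) before Standup(9am); Legal(11am) != Kickoff(8am); Legal=11am in [11am,12pm]; Kickoff=8am in [8am,10am].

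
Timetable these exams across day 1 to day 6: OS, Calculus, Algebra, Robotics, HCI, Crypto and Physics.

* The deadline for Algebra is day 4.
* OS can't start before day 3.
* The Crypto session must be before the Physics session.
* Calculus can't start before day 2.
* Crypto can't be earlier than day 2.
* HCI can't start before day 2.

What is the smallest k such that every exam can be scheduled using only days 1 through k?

3 days

The precedence chain requires at least 2 distinct days.
OS can't be placed before day 3, so the schedule must run through at least day 3.
3 works (last occupied day: day 3): for example Algebra in day 1; OS in day 3; Physics in day 3; Robotics in day 1; Crypto in day 2; Calculus in day 2; HCI in day 2.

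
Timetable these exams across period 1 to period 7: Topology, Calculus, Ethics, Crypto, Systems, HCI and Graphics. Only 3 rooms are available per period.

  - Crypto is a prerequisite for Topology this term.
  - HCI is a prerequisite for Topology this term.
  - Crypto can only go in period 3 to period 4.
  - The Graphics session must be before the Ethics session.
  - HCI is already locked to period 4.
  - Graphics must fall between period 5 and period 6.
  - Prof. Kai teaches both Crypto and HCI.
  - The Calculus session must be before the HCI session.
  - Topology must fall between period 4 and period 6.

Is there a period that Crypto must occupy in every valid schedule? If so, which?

Crypto's window is period 3–period 4.
HCI is fixed at period 4, and Crypto can't share a period with HCI.
So Crypto must be period 3.

period 3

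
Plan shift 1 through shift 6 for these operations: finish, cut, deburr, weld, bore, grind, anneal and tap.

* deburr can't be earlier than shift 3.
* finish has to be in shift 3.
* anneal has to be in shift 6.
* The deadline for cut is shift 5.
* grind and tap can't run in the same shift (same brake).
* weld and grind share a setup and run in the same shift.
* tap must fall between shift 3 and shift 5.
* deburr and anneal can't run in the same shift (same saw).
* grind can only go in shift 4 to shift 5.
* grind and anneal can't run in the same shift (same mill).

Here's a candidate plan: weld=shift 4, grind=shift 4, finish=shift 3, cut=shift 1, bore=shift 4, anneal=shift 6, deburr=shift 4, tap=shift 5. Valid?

grind and tap can't run in the same shift (same brake) — holds.
deburr can't be earlier than shift 3 — holds.
tap must fall between shift 3 and shift 5 — holds.
grind can only go in shift 4 to shift 5 — holds.
anneal has to be in shift 6 — holds.
finish has to be in shift 3 — holds.
grind and anneal can't run in the same shift (same mill) — holds.
The deadline for cut is shift 5 — holds.
weld and grind share a setup and run in the same shift — holds.
deburr and anneal can't run in the same shift (same saw) — holds.

Valid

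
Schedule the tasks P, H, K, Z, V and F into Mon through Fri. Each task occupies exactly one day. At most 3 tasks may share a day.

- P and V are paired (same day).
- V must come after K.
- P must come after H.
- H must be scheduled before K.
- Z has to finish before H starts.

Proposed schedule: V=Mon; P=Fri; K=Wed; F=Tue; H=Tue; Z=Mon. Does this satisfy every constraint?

Invalid. P and V are paired (same day).

Z has to finish before H starts — holds.
P and V are paired (same day) — violated.
V must come after K — violated.
At most 3 tasks may share a day — holds.
H must be scheduled before K — holds.
P must come after H — holds.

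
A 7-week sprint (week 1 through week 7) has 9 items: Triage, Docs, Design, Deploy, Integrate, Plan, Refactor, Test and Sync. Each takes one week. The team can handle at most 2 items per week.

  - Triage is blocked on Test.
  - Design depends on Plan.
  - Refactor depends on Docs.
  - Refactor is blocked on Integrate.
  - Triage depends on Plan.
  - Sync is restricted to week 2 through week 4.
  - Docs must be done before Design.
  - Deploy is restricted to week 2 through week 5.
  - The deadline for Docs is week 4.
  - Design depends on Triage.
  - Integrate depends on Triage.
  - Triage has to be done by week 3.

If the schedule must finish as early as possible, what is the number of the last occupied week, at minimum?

5

The precedence chain requires at least 4 distinct weeks.
With at most 2 per week and 9 tasks, at least 5 weeks are needed.
5 works (last occupied week: week 5): for example Docs in week 3; Deploy in week 3; Integrate in week 4; Plan in week 1; Triage in week 2; Sync in week 2; Test in week 1; Refactor in week 5; Design in week 4.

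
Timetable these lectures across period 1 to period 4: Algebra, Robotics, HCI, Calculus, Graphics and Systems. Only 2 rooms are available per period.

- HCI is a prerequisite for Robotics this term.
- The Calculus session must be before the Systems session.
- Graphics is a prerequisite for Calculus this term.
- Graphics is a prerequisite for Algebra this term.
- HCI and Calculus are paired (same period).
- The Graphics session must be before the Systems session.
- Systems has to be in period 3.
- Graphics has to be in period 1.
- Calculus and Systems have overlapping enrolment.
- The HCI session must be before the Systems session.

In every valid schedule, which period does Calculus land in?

period 2

Graphics is fixed at period 1 and must come before Calculus, so Calculus is at least period 2.
Systems is fixed at period 3 and must come after Calculus, so Calculus is at most period 2.
So Calculus must be period 2.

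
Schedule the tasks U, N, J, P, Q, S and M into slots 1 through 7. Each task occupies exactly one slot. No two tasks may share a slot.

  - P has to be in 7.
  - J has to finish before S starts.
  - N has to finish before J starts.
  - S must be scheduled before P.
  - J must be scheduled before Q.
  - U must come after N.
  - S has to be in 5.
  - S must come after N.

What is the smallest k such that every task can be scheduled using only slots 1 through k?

7

The precedence chain requires at least 4 distinct slots.
With at most 1 per slot and 7 tasks, at least 7 slots are needed.
P can't be placed before 7, so the schedule must run through at least slot 7.
7 works (last occupied slot: 7): for example J=2; P=7; S=5; U=3; N=1; M=6; Q=4.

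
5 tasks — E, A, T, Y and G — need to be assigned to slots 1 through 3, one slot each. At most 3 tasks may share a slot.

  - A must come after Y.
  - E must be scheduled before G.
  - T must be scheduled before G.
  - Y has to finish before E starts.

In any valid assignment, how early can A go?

Precedence pushes A to at least 2.
A at 2 is achievable: E=2; A=2; T=1; G=3; Y=1.

2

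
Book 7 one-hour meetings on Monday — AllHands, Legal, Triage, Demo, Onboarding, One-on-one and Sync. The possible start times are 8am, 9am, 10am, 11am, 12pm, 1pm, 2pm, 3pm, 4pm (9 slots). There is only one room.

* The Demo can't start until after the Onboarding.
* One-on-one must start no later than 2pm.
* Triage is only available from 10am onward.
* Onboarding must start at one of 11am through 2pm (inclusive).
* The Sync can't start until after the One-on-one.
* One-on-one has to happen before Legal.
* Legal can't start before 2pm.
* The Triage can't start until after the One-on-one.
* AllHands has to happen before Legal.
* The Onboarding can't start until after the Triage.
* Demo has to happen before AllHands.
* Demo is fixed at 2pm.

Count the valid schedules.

Splitting on Triage: it can be 10am (15), 11am (12), 12pm (6). Listing each branch's schedules as (AllHands, Legal, Demo, Onboarding, One-on-one, Sync):
Triage=10am: (3pm,4pm,2pm,11am,8am,9am) (3pm,4pm,2pm,11am,8am,12pm) (3pm,4pm,2pm,11am,8am,1pm) (3pm,4pm,2pm,11am,9am,12pm) (3pm,4pm,2pm,11am,9am,1pm) (3pm,4pm,2pm,12pm,8am,9am) (3pm,4pm,2pm,12pm,8am,11am) (3pm,4pm,2pm,12pm,8am,1pm) (3pm,4pm,2pm,12pm,9am,11am) (3pm,4pm,2pm,12pm,9am,1pm) (3pm,4pm,2pm,1pm,8am,9am) (3pm,4pm,2pm,1pm,8am,11am) (3pm,4pm,2pm,1pm,8am,12pm) (3pm,4pm,2pm,1pm,9am,11am) (3pm,4pm,2pm,1pm,9am,12pm) — 15.
Triage=11am: (3pm,4pm,2pm,12pm,8am,9am) (3pm,4pm,2pm,12pm,8am,10am) (3pm,4pm,2pm,12pm,8am,1pm) (3pm,4pm,2pm,12pm,9am,10am) (3pm,4pm,2pm,12pm,9am,1pm) (3pm,4pm,2pm,12pm,10am,1pm) (3pm,4pm,2pm,1pm,8am,9am) (3pm,4pm,2pm,1pm,8am,10am) (3pm,4pm,2pm,1pm,8am,12pm) (3pm,4pm,2pm,1pm,9am,10am) (3pm,4pm,2pm,1pm,9am,12pm) (3pm,4pm,2pm,1pm,10am,12pm) — 12.
Triage=12pm: (3pm,4pm,2pm,1pm,8am,9am) (3pm,4pm,2pm,1pm,8am,10am) (3pm,4pm,2pm,1pm,8am,11am) (3pm,4pm,2pm,1pm,9am,10am) (3pm,4pm,2pm,1pm,9am,11am) (3pm,4pm,2pm,1pm,10am,11am) — 6.
Summing: 15 + 12 + 6 = 33.

33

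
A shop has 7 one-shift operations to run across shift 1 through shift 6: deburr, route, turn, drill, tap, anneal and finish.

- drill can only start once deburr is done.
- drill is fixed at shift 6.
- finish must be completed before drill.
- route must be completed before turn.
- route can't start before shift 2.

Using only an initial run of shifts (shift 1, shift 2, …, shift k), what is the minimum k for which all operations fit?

The precedence chain requires at least 2 distinct shifts.
drill can't be placed before shift 6, so the schedule must run through at least shift 6.
6 works (last occupied shift: shift 6): for example anneal=shift 1; route=shift 2; deburr=shift 1; turn=shift 3; finish=shift 1; tap=shift 1; drill=shift 6.

6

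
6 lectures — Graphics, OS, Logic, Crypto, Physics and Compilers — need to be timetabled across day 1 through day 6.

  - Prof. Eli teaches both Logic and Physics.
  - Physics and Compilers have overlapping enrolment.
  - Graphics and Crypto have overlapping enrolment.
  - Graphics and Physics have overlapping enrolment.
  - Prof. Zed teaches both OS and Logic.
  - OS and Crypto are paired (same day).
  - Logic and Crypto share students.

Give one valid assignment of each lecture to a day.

Physics in day 2; Compilers in day 1; Logic in day 1; Crypto in day 2; Graphics in day 1; OS in day 2

Checking: Graphics(day 1) != Crypto(day 2); Logic(day 1) != Crypto(day 2); Graphics(day 1) != Physics(day 2); Physics(day 2) != Compilers(day 1); Logic(day 1) != Physics(day 2); OS(day 2) != Logic(day 1); OS = Crypto = day 2.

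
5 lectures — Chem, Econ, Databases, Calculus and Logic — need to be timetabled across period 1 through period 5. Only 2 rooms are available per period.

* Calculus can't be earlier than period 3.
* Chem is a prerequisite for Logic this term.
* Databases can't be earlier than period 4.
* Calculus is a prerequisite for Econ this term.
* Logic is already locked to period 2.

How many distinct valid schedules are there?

6

Splitting on Econ: it can be period 4 (2), period 5 (4). Listing each branch's schedules as (Chem, Databases, Calculus, Logic) by period number:
Econ=period 4: (1,4,3,2) (1,5,3,2) — 2.
Econ=period 5: (1,4,3,2) (1,4,4,2) (1,5,3,2) (1,5,4,2) — 4.
Summing: 2 + 4 = 6.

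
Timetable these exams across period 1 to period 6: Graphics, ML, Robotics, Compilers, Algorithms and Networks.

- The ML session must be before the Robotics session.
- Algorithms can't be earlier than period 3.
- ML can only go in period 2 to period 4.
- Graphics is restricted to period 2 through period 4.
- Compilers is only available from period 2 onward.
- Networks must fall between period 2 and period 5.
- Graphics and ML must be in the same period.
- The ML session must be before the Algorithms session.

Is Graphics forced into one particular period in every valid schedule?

No

Graphics can be period 2 (e.g. Robotics=period 3; Graphics=period 2; Networks=period 2; Algorithms=period 3; Compilers=period 2; ML=period 2) or period 3 (e.g. Graphics in period 3; Networks in period 2; Robotics in period 4; Algorithms in period 4; Compilers in period 2; ML in period 3).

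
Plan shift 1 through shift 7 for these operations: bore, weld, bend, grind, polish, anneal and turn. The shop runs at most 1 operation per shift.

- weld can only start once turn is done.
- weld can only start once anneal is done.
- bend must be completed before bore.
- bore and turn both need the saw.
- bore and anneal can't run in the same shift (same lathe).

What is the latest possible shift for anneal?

Downstream work caps anneal at shift 6.
anneal at shift 6 is achievable: bore -> shift 2, grind -> shift 4, weld -> shift 7, polish -> shift 5, bend -> shift 1, anneal -> shift 6, turn -> shift 3.

shift 6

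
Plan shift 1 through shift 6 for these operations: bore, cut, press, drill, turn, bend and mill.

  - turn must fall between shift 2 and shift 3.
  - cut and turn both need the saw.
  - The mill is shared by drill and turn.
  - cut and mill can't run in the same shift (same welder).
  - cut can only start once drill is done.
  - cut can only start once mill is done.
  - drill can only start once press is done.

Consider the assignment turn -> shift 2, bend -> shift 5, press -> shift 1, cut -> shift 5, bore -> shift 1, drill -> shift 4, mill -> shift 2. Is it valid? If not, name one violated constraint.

turn must fall between shift 2 and shift 3 — holds.
cut and turn both need the saw — holds.
cut can only start once mill is done — holds.
cut can only start once drill is done — holds.
The mill is shared by drill and turn — holds.
cut and mill can't run in the same shift (same welder) — holds.
drill can only start once press is done — holds.

Yes, all constraints hold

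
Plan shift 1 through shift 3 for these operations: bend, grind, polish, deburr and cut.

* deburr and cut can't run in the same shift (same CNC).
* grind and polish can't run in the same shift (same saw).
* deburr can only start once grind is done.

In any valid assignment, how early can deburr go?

Precedence pushes deburr to at least shift 2.
deburr at shift 2 is achievable: grind -> shift 1; cut -> shift 1; bend -> shift 1; deburr -> shift 2; polish -> shift 2.

shift 2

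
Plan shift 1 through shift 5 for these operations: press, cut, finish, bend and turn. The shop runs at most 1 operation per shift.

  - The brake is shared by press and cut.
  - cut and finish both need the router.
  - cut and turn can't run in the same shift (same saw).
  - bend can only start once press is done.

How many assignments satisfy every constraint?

60

Splitting on press: it can be shift 1 (24), shift 2 (18), shift 3 (12), shift 4 (6). Listing each branch's schedules as (cut, finish, bend, turn) by shift number:
press=shift 1: (2,3,4,5) (2,3,5,4) (2,4,3,5) (2,4,5,3) (2,5,3,4) (2,5,4,3) (3,2,4,5) (3,2,5,4) (3,4,2,5) (3,4,5,2) (3,5,2,4) (3,5,4,2) (4,2,3,5) (4,2,5,3) (4,3,2,5) (4,3,5,2) (4,5,2,3) (4,5,3,2) (5,2,3,4) (5,2,4,3) (5,3,2,4) (5,3,4,2) (5,4,2,3) (5,4,3,2) — 24.
press=shift 2: (1,3,4,5) (1,3,5,4) (1,4,3,5) (1,4,5,3) (1,5,3,4) (1,5,4,3) (3,1,4,5) (3,1,5,4) (3,4,5,1) (3,5,4,1) (4,1,3,5) (4,1,5,3) (4,3,5,1) (4,5,3,1) (5,1,3,4) (5,1,4,3) (5,3,4,1) (5,4,3,1) — 18.
press=shift 3: (1,2,4,5) (1,2,5,4) (1,4,5,2) (1,5,4,2) (2,1,4,5) (2,1,5,4) (2,4,5,1) (2,5,4,1) (4,1,5,2) (4,2,5,1) (5,1,4,2) (5,2,4,1) — 12.
press=shift 4: (1,2,5,3) (1,3,5,2) (2,1,5,3) (2,3,5,1) (3,1,5,2) (3,2,5,1) — 6.
Summing: 24 + 18 + 12 + 6 = 60.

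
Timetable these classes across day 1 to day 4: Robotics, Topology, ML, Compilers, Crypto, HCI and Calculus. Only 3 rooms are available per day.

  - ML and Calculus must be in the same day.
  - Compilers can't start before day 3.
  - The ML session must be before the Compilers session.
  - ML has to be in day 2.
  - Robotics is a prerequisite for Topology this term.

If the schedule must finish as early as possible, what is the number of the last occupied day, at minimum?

The precedence chain requires at least 2 distinct days.
With at most 3 per day and 7 classes, at least 3 days are needed.
Compilers can't be placed before day 3, so the schedule must run through at least day 3.
3 works (last occupied day: day 3): for example Compilers in day 3, Robotics in day 1, ML in day 2, Crypto in day 1, Topology in day 2, Calculus in day 2, HCI in day 1.

3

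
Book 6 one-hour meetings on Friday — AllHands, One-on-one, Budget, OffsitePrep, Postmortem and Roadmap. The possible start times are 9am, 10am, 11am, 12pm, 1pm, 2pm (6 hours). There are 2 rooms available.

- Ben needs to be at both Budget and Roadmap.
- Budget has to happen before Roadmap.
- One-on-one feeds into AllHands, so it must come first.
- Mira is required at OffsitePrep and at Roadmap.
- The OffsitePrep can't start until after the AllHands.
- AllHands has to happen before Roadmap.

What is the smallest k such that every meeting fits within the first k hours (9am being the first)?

The precedence chain requires at least 3 distinct hours.
With at most 2 per hour and 6 meetings, at least 3 hours are needed.
Could 3 hours be enough, i.e. nothing placed later than 11am? No: Roadmap must come after AllHands (at 9am or later) → {10am, 11am}; AllHands must come before Roadmap (at 11am or earlier) → {9am, 10am}; OffsitePrep must come after AllHands (at 9am or later) → {10am, 11am}; AllHands must come after One-on-one (at 9am or later) → {10am}; Roadmap must come after AllHands (at 10am or later) → {11am}; OffsitePrep must come after AllHands (at 10am or later) → {11am}; Roadmap can't share with OffsitePrep (11am) → nothing is left.
So 3 hours is not enough.
4 works (last occupied hour: 12pm): for example One-on-one=9am; AllHands=10am; Postmortem=10am; Budget=9am; OffsitePrep=12pm; Roadmap=11am.

4 hours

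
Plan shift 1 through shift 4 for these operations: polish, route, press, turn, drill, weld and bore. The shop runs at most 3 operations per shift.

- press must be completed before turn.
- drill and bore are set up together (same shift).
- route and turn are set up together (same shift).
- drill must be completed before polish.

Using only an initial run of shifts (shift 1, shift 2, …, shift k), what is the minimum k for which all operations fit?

The precedence chain requires at least 2 distinct shifts.
With at most 3 per shift and 7 operations, at least 3 shifts are needed.
3 works (last occupied shift: shift 3): for example press in shift 1; weld in shift 3; bore in shift 1; drill in shift 1; route in shift 2; turn in shift 2; polish in shift 2.

3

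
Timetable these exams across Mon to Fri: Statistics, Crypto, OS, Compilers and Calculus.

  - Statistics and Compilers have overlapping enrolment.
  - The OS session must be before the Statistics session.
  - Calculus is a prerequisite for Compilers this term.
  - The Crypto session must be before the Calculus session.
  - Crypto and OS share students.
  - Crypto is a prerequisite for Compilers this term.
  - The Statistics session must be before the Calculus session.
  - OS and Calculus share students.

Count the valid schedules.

8

Splitting on Statistics: it can be Tue (4), Wed (4). Listing each branch's schedules as (Crypto, OS, Compilers, Calculus):
Statistics=Tue: (Tue,Mon,Thu,Wed) (Tue,Mon,Fri,Wed) (Tue,Mon,Fri,Thu) (Wed,Mon,Fri,Thu) — 4.
Statistics=Wed: (Mon,Tue,Fri,Thu) (Tue,Mon,Fri,Thu) (Wed,Mon,Fri,Thu) (Wed,Tue,Fri,Thu) — 4.
Summing: 4 + 4 = 8.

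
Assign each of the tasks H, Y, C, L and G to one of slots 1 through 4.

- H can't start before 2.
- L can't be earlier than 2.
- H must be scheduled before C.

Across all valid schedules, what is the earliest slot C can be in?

Precedence pushes C to at least 3.
C at 3 is achievable: C in 3; H in 2; L in 2; Y in 1; G in 1.

3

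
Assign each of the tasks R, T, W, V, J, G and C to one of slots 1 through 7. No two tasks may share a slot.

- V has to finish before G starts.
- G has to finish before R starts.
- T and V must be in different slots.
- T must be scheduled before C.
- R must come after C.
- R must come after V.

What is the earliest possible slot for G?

2

Precedence pushes G to at least 2; downstream work caps G at 6.
G at 2 is achievable: T=3, V=1, W=6, R=5, J=7, C=4, G=2.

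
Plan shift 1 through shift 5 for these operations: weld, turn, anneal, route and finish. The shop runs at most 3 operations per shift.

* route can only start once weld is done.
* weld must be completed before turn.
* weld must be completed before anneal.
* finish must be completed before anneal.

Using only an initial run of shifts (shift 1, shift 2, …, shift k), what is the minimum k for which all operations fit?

2 shifts

The precedence chain requires at least 2 distinct shifts.
With at most 3 per shift and 5 operations, at least 2 shifts are needed.
2 works (last occupied shift: shift 2): for example weld in shift 1; anneal in shift 2; route in shift 2; turn in shift 2; finish in shift 1.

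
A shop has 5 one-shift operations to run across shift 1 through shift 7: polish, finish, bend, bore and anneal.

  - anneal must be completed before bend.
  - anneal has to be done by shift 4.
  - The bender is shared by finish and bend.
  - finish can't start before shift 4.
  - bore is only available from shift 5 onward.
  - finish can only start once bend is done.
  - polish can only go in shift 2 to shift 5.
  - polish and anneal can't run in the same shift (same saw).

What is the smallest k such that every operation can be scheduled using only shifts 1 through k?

The precedence chain requires at least 3 distinct shifts.
bore can't be placed before shift 5, so the schedule must run through at least shift 5.
5 works (last occupied shift: shift 5): for example bore=shift 5, polish=shift 2, anneal=shift 1, finish=shift 4, bend=shift 2.

5 shifts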